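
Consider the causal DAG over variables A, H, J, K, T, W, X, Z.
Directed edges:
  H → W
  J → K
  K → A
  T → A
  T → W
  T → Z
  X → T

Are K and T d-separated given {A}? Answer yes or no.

No — K and T are d-connected given {A}.

Bayes-Ball from K | {A} reaches {J,T,W,X,Z}.
T ∈ reach(K|{A}) ⇒ K ⊥̸ T | {A}.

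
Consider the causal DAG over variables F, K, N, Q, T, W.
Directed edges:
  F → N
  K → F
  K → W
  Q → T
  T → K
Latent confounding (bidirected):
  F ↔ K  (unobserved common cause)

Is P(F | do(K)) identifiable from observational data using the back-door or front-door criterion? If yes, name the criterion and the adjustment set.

desc(K)\{K}={F,N,W}; candidates ⊆ {Q,T}.
K↔F: latent back-door arc(s) into K.
size 0: {}; under {} K still reaches {F,N,Q,T} ∋ F.
size 1: {Q}, {T}; under {Q} K still reaches {F,N,T} ∋ F.
size 2: {Q,T}; under {Q,T} K still reaches {F,N} ∋ F.
K↔F cannot be blocked by any observed set — no back-door set.
No mediator lies on a directed K→…→F path.
Neither criterion identifies P(F|do(K)) in this graph.

P(F|do(K)): not identifiable (no BD/FD set).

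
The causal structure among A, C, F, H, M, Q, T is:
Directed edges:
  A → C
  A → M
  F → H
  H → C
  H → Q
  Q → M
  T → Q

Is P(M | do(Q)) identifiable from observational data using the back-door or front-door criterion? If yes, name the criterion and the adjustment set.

desc(Q)\{Q}={M}; candidates ⊆ {A,C,F,H,T}.
∅: Q⊥M given ∅ in G with Q→· removed — back-door holds.
P(M|do(Q)) = P(M|Q) — no adjustment needed.

P(M|do(Q)): backdoor, adjust for ∅.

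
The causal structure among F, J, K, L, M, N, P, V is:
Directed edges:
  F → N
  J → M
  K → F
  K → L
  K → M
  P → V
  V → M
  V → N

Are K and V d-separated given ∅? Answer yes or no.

Yes — K ⊥ V | ∅.

Bayes-Ball from K | ∅ reaches {F,L,M,N}.
V ∉ reach(K|∅) ⇒ K ⊥ V | ∅.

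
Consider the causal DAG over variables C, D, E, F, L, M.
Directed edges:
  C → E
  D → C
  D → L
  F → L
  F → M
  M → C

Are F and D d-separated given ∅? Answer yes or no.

Yes — F ⊥ D | ∅.

Bayes-Ball from F | ∅ reaches {C,E,L,M}.
D ∉ reach(F|∅) ⇒ F ⊥ D | ∅.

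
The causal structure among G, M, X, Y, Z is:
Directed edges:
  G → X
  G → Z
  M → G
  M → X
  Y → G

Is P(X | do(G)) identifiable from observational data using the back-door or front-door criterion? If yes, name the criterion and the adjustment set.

desc(G)\{G}={X,Z}; candidates ⊆ {M,Y}.
size 0: {}; under {} G still reaches {M,X,Y} ∋ X.
{M}: G⊥X given {M} in G with G→· removed — back-door holds.
P(X|do(G)) = Σ_{M} P(X|G,M)·P(M).

P(X|do(G)): backdoor, adjust for {M}.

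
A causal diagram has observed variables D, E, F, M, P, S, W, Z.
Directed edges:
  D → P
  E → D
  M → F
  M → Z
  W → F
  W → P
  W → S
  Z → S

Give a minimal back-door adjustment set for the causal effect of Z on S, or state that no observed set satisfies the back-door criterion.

desc(Z)\{Z}={S}; candidates ⊆ {D,E,F,M,P,W}.
∅: Z⊥S given ∅ in G with Z→· removed — back-door holds.

Z→S: minimal back-door set ∅.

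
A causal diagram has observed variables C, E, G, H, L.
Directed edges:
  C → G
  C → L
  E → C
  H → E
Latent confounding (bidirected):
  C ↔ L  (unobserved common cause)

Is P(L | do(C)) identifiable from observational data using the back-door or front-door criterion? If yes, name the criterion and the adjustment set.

P(L|do(C)): not identifiable (no BD/FD set).

desc(C)\{C}={G,L}; candidates ⊆ {E,H}.
C↔L: latent back-door arc(s) into C.
size 0: {}; under {} C still reaches {E,H,L} ∋ L.
size 1: {E}, {H}; under {E} C still reaches {L} ∋ L.
size 2: {E,H}; under {E,H} C still reaches {L} ∋ L.
C↔L cannot be blocked by any observed set — no back-door set.
No mediator lies on a directed C→…→L path.
Neither criterion identifies P(L|do(C)) in this graph.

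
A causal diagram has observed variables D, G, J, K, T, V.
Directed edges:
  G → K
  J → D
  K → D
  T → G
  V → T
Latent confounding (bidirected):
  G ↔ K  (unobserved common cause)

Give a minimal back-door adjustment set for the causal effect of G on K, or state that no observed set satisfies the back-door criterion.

G→K: no observed back-door set.

desc(G)\{G}={D,K}; candidates ⊆ {J,T,V}.
G↔K: latent back-door arc(s) into G.
size 0: {}; under {} G still reaches {D,K,T,V} ∋ K.
size 1: {J}, {T}, {V}; under {J} G still reaches {D,K,T,V} ∋ K.
size 2: {J,T}, {J,V}, {T,V}; under {J,T} G still reaches {D,K} ∋ K.
G↔K cannot be blocked by any observed set — no back-door set.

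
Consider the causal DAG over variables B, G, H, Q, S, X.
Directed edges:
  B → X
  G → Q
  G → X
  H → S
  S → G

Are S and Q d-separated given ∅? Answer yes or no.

No — S and Q are d-connected given ∅.

Bayes-Ball from S | ∅ reaches {G,H,Q,X}.
Q ∈ reach(S|∅) ⇒ S ⊥̸ Q | ∅.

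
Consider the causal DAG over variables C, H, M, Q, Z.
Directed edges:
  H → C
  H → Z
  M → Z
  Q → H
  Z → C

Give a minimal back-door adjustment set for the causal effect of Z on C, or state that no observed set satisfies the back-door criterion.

desc(Z)\{Z}={C}; candidates ⊆ {H,M,Q}.
size 0: {}; under {} Z still reaches {C,H,M,Q} ∋ C.
{H}: Z⊥C given {H} in G with Z→· removed — back-door holds.

Z→C: minimal back-door set {H}.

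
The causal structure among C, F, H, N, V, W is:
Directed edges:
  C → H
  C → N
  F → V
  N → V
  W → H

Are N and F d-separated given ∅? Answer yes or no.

Yes — N ⊥ F | ∅.

Bayes-Ball from N | ∅ reaches {C,H,V}.
F ∉ reach(N|∅) ⇒ N ⊥ F | ∅.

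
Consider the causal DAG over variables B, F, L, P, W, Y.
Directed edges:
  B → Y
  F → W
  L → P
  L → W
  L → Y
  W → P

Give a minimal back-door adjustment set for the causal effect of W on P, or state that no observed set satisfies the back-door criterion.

W→P: minimal back-door set {L}.

desc(W)\{W}={P}; candidates ⊆ {B,F,L,Y}.
size 0: {}; under {} W still reaches {F,L,P,Y} ∋ P.
{L}: W⊥P given {L} in G with W→· removed — back-door holds.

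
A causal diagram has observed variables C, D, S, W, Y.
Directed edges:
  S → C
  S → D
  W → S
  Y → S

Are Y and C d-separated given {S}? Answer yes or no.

Yes — Y ⊥ C | {S}.

Bayes-Ball from Y | {S} reaches {W}.
C ∉ reach(Y|{S}) ⇒ Y ⊥ C | {S}.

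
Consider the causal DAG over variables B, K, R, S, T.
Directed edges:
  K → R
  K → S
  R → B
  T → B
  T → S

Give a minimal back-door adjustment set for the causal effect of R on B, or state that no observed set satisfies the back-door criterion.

desc(R)\{R}={B}; candidates ⊆ {K,S,T}.
∅: R⊥B given ∅ in G with R→· removed — back-door holds.

R→B: minimal back-door set ∅.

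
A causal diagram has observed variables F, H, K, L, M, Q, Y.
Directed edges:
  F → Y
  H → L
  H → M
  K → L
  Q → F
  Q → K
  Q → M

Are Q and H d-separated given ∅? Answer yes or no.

Bayes-Ball from Q | ∅ reaches {F,K,L,M,Y}.
H ∉ reach(Q|∅) ⇒ Q ⊥ H | ∅.

Yes — Q ⊥ H | ∅.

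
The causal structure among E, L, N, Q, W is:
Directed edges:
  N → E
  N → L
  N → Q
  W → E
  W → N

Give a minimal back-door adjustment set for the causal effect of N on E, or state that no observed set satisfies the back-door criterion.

N→E: minimal back-door set {W}.

desc(N)\{N}={E,L,Q}; candidates ⊆ {W}.
size 0: {}; under {} N still reaches {E,W} ∋ E.
{W}: N⊥E given {W} in G with N→· removed — back-door holds.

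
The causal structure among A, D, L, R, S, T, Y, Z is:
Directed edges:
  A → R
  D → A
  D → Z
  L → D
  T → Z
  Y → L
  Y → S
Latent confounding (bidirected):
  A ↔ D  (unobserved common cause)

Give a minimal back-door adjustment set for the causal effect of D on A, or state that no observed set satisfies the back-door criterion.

D→A: no observed back-door set.

desc(D)\{D}={A,R,Z}; candidates ⊆ {L,S,T,Y}.
D↔A: latent back-door arc(s) into D.
size 0: {}; under {} D still reaches {A,L,R,S,Y} ∋ A.
size 1: {L}, {S}, {T} …(+1); under {L} D still reaches {A,R} ∋ A.
size 2: {L,S}, {L,T}, {L,Y} …(+3); under {L,S} D still reaches {A,R} ∋ A.
D↔A cannot be blocked by any observed set — no back-door set.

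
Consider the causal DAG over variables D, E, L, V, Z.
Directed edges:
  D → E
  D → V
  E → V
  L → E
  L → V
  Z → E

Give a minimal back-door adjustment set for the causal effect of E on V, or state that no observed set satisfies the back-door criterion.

desc(E)\{E}={V}; candidates ⊆ {D,L,Z}.
size 0: {}; under {} E still reaches {D,L,V,Z} ∋ V.
size 1: {D}, {L}, {Z}; under {D} E still reaches {L,V,Z} ∋ V.
{D,L}: E⊥V given {D,L} in G with E→· removed — back-door holds.

E→V: minimal back-door set {D, L}.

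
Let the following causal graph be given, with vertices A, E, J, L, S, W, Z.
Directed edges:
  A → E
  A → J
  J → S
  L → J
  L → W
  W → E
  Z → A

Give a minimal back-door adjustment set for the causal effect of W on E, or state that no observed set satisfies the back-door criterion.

desc(W)\{W}={E}; candidates ⊆ {A,J,L,S,Z}.
∅: W⊥E given ∅ in G with W→· removed — back-door holds.

W→E: minimal back-door set ∅.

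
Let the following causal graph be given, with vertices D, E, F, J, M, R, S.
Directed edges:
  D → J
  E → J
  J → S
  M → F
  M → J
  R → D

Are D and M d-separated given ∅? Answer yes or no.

Bayes-Ball from D | ∅ reaches {J,R,S}.
M ∉ reach(D|∅) ⇒ D ⊥ M | ∅.

Yes — D ⊥ M | ∅.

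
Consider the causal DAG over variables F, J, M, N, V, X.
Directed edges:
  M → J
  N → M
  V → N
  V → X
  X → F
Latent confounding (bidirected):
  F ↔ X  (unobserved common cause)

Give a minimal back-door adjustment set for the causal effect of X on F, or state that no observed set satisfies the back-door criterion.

desc(X)\{X}={F}; candidates ⊆ {J,M,N,V}.
X↔F: latent back-door arc(s) into X.
size 0: {}; under {} X still reaches {F,J,M,N,V} ∋ F.
size 1: {J}, {M}, {N} …(+1); under {J} X still reaches {F,M,N,V} ∋ F.
size 2: {J,M}, {J,N}, {J,V} …(+3); under {J,M} X still reaches {F,N,V} ∋ F.
X↔F cannot be blocked by any observed set — no back-door set.

X→F: no observed back-door set.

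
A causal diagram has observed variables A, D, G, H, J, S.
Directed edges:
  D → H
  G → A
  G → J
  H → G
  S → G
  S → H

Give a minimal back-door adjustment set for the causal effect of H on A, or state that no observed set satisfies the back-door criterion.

H→A: minimal back-door set {S}.

desc(H)\{H}={A,G,J}; candidates ⊆ {D,S}.
size 0: {}; under {} H still reaches {A,D,G,J,S} ∋ A.
{S}: H⊥A given {S} in G with H→· removed — back-door holds.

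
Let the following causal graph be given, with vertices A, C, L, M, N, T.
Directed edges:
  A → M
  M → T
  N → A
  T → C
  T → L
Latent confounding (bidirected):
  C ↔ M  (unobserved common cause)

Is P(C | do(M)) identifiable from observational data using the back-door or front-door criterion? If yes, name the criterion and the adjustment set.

desc(M)\{M}={C,L,T}; candidates ⊆ {A,N}.
M↔C: latent back-door arc(s) into M.
size 0: {}; under {} M still reaches {A,C,N} ∋ C.
size 1: {A}, {N}; under {A} M still reaches {C} ∋ C.
size 2: {A,N}; under {A,N} M still reaches {C} ∋ C.
M↔C cannot be blocked by any observed set — no back-door set.
{T}: (i) intercepts every directed M→C path; (ii) no back-door M→{T}; (iii) {M} blocks every back-door {T}→C. Front-door holds.
P(C|do(M)) = Σ_{T} P(T|M) Σ_{M'} P(C|T,M')P(M').

P(C|do(M)): frontdoor, adjust for {T}.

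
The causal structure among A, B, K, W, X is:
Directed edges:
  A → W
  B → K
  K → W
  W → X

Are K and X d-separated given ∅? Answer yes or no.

No — K and X are d-connected given ∅.

Bayes-Ball from K | ∅ reaches {B,W,X}.
X ∈ reach(K|∅) ⇒ K ⊥̸ X | ∅.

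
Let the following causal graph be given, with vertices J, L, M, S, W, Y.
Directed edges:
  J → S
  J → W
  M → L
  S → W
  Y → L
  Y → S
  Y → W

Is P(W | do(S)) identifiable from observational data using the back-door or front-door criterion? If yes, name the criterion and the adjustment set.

desc(S)\{S}={W}; candidates ⊆ {J,L,M,Y}.
size 0: {}; under {} S still reaches {J,L,W,Y} ∋ W.
size 1: {J}, {L}, {M} …(+1); under {J} S still reaches {L,W,Y} ∋ W.
{J,Y}: S⊥W given {J,Y} in G with S→· removed — back-door holds.
P(W|do(S)) = Σ_{J,Y} P(W|S,J,Y)·P(J,Y).

P(W|do(S)): backdoor, adjust for {J, Y}.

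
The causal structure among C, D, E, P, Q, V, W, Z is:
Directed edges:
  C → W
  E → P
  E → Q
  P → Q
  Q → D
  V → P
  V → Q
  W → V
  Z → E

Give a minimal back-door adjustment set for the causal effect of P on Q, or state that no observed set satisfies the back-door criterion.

desc(P)\{P}={D,Q}; candidates ⊆ {C,E,V,W,Z}.
size 0: {}; under {} P still reaches {C,D,E,Q,V,W,Z} ∋ Q.
size 1: {C}, {E}, {V} …(+2); under {C} P still reaches {D,E,Q,V,W,Z} ∋ Q.
{E,V}: P⊥Q given {E,V} in G with P→· removed — back-door holds.

P→Q: minimal back-door set {E, V}.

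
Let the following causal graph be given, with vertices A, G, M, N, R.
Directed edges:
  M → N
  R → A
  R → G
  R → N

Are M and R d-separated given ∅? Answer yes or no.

Bayes-Ball from M | ∅ reaches {N}.
R ∉ reach(M|∅) ⇒ M ⊥ R | ∅.

Yes — M ⊥ R | ∅.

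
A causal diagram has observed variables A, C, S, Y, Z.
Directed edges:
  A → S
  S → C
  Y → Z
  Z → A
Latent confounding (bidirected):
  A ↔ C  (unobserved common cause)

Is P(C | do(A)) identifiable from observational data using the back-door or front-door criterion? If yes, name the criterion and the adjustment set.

P(C|do(A)): frontdoor, adjust for {S}.

desc(A)\{A}={C,S}; candidates ⊆ {Y,Z}.
A↔C: latent back-door arc(s) into A.
size 0: {}; under {} A still reaches {C,Y,Z} ∋ C.
size 1: {Y}, {Z}; under {Y} A still reaches {C,Z} ∋ C.
size 2: {Y,Z}; under {Y,Z} A still reaches {C} ∋ C.
A↔C cannot be blocked by any observed set — no back-door set.
{S}: (i) intercepts every directed A→C path; (ii) no back-door A→{S}; (iii) {A} blocks every back-door {S}→C. Front-door holds.
P(C|do(A)) = Σ_{S} P(S|A) Σ_{A'} P(C|S,A')P(A').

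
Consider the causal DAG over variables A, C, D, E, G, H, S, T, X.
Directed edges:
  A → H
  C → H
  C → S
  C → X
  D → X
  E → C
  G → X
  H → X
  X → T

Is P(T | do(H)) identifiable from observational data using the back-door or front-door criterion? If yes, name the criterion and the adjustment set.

desc(H)\{H}={T,X}; candidates ⊆ {A,C,D,E,G,S}.
size 0: {}; under {} H still reaches {A,C,E,S,T,X} ∋ T.
{C}: H⊥T given {C} in G with H→· removed — back-door holds.
P(T|do(H)) = Σ_{C} P(T|H,C)·P(C).

P(T|do(H)): backdoor, adjust for {C}.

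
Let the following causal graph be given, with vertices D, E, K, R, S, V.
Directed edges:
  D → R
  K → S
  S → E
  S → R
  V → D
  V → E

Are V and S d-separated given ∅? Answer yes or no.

Yes — V ⊥ S | ∅.

Bayes-Ball from V | ∅ reaches {D,E,R}.
S ∉ reach(V|∅) ⇒ V ⊥ S | ∅.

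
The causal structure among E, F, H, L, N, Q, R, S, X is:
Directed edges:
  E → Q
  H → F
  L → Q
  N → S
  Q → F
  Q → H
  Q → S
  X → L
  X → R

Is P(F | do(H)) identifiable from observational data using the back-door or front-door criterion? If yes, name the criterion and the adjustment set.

desc(H)\{H}={F}; candidates ⊆ {E,L,N,Q,R,S,X}.
size 0: {}; under {} H still reaches {E,F,L,Q,R,S,X} ∋ F.
{Q}: H⊥F given {Q} in G with H→· removed — back-door holds.
P(F|do(H)) = Σ_{Q} P(F|H,Q)·P(Q).

P(F|do(H)): backdoor, adjust for {Q}.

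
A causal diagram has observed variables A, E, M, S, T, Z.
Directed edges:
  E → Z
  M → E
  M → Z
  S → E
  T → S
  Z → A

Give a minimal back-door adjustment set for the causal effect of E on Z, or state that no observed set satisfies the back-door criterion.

desc(E)\{E}={A,Z}; candidates ⊆ {M,S,T}.
size 0: {}; under {} E still reaches {A,M,S,T,Z} ∋ Z.
{M}: E⊥Z given {M} in G with E→· removed — back-door holds.

E→Z: minimal back-door set {M}.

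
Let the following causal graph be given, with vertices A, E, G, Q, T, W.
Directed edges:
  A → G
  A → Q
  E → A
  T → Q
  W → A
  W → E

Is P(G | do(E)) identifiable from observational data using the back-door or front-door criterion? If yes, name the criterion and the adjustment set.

P(G|do(E)): backdoor, adjust for {W}.

desc(E)\{E}={A,G,Q}; candidates ⊆ {T,W}.
size 0: {}; under {} E still reaches {A,G,Q,W} ∋ G.
{W}: E⊥G given {W} in G with E→· removed — back-door holds.
P(G|do(E)) = Σ_{W} P(G|E,W)·P(W).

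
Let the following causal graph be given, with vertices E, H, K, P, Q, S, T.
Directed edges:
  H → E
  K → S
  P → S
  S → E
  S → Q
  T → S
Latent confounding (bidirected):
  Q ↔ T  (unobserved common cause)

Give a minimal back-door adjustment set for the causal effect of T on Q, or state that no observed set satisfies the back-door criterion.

T→Q: no observed back-door set.

desc(T)\{T}={E,Q,S}; candidates ⊆ {H,K,P}.
T↔Q: latent back-door arc(s) into T.
size 0: {}; under {} T still reaches {Q} ∋ Q.
size 1: {H}, {K}, {P}; under {H} T still reaches {Q} ∋ Q.
size 2: {H,K}, {H,P}, {K,P}; under {H,K} T still reaches {Q} ∋ Q.
T↔Q cannot be blocked by any observed set — no back-door set.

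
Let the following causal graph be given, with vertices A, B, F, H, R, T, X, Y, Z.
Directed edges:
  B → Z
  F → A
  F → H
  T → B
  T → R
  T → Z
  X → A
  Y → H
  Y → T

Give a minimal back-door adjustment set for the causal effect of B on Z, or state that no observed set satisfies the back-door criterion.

desc(B)\{B}={Z}; candidates ⊆ {A,F,H,R,T,X,Y}.
size 0: {}; under {} B still reaches {H,R,T,Y,Z} ∋ Z.
{T}: B⊥Z given {T} in G with B→· removed — back-door holds.

B→Z: minimal back-door set {T}.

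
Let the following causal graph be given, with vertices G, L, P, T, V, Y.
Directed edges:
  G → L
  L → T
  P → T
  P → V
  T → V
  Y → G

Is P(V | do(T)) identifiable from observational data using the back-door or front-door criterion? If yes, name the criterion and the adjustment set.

desc(T)\{T}={V}; candidates ⊆ {G,L,P,Y}.
size 0: {}; under {} T still reaches {G,L,P,V,Y} ∋ V.
{P}: T⊥V given {P} in G with T→· removed — back-door holds.
P(V|do(T)) = Σ_{P} P(V|T,P)·P(P).

P(V|do(T)): backdoor, adjust for {P}.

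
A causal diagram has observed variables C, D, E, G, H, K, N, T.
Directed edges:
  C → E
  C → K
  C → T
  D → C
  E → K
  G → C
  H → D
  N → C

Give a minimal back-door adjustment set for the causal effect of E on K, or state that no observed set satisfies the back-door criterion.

desc(E)\{E}={K}; candidates ⊆ {C,D,G,H,N,T}.
size 0: {}; under {} E still reaches {C,D,G,H,K,N,T} ∋ K.
{C}: E⊥K given {C} in G with E→· removed — back-door holds.

E→K: minimal back-door set {C}.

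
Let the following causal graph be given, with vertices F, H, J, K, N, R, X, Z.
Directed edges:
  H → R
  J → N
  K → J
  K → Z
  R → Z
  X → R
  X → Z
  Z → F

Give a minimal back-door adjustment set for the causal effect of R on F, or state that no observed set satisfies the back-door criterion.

desc(R)\{R}={F,Z}; candidates ⊆ {H,J,K,N,X}.
size 0: {}; under {} R still reaches {F,H,X,Z} ∋ F.
{X}: R⊥F given {X} in G with R→· removed — back-door holds.

R→F: minimal back-door set {X}.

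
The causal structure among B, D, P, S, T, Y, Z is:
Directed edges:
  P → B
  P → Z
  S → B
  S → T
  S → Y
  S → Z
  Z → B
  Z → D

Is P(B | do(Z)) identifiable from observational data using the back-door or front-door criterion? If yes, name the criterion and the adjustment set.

P(B|do(Z)): backdoor, adjust for {P, S}.

desc(Z)\{Z}={B,D}; candidates ⊆ {P,S,T,Y}.
size 0: {}; under {} Z still reaches {B,P,S,T,Y} ∋ B.
size 1: {P}, {S}, {T} …(+1); under {P} Z still reaches {B,S,T,Y} ∋ B.
{P,S}: Z⊥B given {P,S} in G with Z→· removed — back-door holds.
P(B|do(Z)) = Σ_{P,S} P(B|Z,P,S)·P(P,S).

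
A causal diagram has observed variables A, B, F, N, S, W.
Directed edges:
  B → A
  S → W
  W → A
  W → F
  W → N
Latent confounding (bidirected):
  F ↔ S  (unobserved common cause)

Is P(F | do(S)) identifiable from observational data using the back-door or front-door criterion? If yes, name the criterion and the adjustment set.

desc(S)\{S}={A,F,N,W}; candidates ⊆ {B}.
S↔F: latent back-door arc(s) into S.
size 0: {}; under {} S still reaches {F} ∋ F.
size 1: {B}; under {B} S still reaches {F} ∋ F.
S↔F cannot be blocked by any observed set — no back-door set.
{W}: (i) intercepts every directed S→F path; (ii) no back-door S→{W}; (iii) {S} blocks every back-door {W}→F. Front-door holds.
P(F|do(S)) = Σ_{W} P(W|S) Σ_{S'} P(F|W,S')P(S').

P(F|do(S)): frontdoor, adjust for {W}.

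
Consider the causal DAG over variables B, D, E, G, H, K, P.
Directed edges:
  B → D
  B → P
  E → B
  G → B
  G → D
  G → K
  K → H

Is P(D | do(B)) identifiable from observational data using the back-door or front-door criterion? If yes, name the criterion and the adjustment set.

desc(B)\{B}={D,P}; candidates ⊆ {E,G,H,K}.
size 0: {}; under {} B still reaches {D,E,G,H,K} ∋ D.
{G}: B⊥D given {G} in G with B→· removed — back-door holds.
P(D|do(B)) = Σ_{G} P(D|B,G)·P(G).

P(D|do(B)): backdoor, adjust for {G}.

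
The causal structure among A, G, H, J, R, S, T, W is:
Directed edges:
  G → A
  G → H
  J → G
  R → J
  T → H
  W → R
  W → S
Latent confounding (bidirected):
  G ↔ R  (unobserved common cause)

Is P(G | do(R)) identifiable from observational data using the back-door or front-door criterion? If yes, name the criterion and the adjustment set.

desc(R)\{R}={A,G,H,J}; candidates ⊆ {S,T,W}.
R↔G: latent back-door arc(s) into R.
size 0: {}; under {} R still reaches {A,G,H,S,W} ∋ G.
size 1: {S}, {T}, {W}; under {S} R still reaches {A,G,H,W} ∋ G.
size 2: {S,T}, {S,W}, {T,W}; under {S,T} R still reaches {A,G,H,W} ∋ G.
R↔G cannot be blocked by any observed set — no back-door set.
{J}: (i) intercepts every directed R→G path; (ii) no back-door R→{J}; (iii) {R} blocks every back-door {J}→G. Front-door holds.
P(G|do(R)) = Σ_{J} P(J|R) Σ_{R'} P(G|J,R')P(R').

P(G|do(R)): frontdoor, adjust for {J}.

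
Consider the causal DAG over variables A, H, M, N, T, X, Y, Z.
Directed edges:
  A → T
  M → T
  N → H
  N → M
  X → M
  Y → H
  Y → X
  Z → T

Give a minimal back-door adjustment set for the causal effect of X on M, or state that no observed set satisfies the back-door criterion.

desc(X)\{X}={M,T}; candidates ⊆ {A,H,N,Y,Z}.
∅: X⊥M given ∅ in G with X→· removed — back-door holds.

X→M: minimal back-door set ∅.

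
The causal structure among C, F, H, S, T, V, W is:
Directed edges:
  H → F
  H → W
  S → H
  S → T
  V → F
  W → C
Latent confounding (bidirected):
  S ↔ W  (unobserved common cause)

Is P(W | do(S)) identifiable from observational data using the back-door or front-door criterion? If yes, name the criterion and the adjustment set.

P(W|do(S)): frontdoor, adjust for {H}.

desc(S)\{S}={C,F,H,T,W}; candidates ⊆ {V}.
S↔W: latent back-door arc(s) into S.
size 0: {}; under {} S still reaches {C,W} ∋ W.
size 1: {V}; under {V} S still reaches {C,W} ∋ W.
S↔W cannot be blocked by any observed set — no back-door set.
{H}: (i) intercepts every directed S→W path; (ii) no back-door S→{H}; (iii) {S} blocks every back-door {H}→W. Front-door holds.
P(W|do(S)) = Σ_{H} P(H|S) Σ_{S'} P(W|H,S')P(S').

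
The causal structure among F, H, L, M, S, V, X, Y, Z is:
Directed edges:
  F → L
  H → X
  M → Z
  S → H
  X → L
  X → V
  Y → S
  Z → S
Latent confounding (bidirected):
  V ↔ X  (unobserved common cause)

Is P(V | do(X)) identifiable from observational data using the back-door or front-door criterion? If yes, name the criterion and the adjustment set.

desc(X)\{X}={L,V}; candidates ⊆ {F,H,M,S,Y,Z}.
X↔V: latent back-door arc(s) into X.
size 0: {}; under {} X still reaches {H,M,S,V,Y,Z} ∋ V.
size 1: {F}, {H}, {M} …(+3); under {F} X still reaches {H,M,S,V,Y,Z} ∋ V.
size 2: {F,H}, {F,M}, {F,S} …(+12); under {F,H} X still reaches {V} ∋ V.
X↔V cannot be blocked by any observed set — no back-door set.
No mediator lies on a directed X→…→V path.
Neither criterion identifies P(V|do(X)) in this graph.

P(V|do(X)): not identifiable (no BD/FD set).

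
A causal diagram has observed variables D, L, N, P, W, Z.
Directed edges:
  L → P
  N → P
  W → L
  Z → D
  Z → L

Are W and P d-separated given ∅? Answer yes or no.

Bayes-Ball from W | ∅ reaches {L,P}.
P ∈ reach(W|∅) ⇒ W ⊥̸ P | ∅.

No — W and P are d-connected given ∅.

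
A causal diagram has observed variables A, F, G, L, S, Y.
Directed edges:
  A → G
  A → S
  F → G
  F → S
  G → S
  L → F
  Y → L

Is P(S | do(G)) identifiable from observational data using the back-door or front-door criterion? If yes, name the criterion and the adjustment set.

desc(G)\{G}={S}; candidates ⊆ {A,F,L,Y}.
size 0: {}; under {} G still reaches {A,F,L,S,Y} ∋ S.
size 1: {A}, {F}, {L} …(+1); under {A} G still reaches {F,L,S,Y} ∋ S.
{A,F}: G⊥S given {A,F} in G with G→· removed — back-door holds.
P(S|do(G)) = Σ_{A,F} P(S|G,A,F)·P(A,F).

P(S|do(G)): backdoor, adjust for {A, F}.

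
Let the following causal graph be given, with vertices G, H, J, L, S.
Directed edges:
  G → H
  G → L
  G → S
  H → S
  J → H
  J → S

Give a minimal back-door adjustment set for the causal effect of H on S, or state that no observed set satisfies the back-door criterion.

H→S: minimal back-door set {G, J}.

desc(H)\{H}={S}; candidates ⊆ {G,J,L}.
size 0: {}; under {} H still reaches {G,J,L,S} ∋ S.
size 1: {G}, {J}, {L}; under {G} H still reaches {J,S} ∋ S.
{G,J}: H⊥S given {G,J} in G with H→· removed — back-door holds.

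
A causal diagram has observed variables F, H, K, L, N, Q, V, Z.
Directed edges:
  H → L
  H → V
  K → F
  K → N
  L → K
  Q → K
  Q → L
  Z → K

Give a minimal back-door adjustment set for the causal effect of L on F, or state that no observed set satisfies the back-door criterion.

desc(L)\{L}={F,K,N}; candidates ⊆ {H,Q,V,Z}.
size 0: {}; under {} L still reaches {F,H,K,N,Q,V} ∋ F.
{Q}: L⊥F given {Q} in G with L→· removed — back-door holds.

L→F: minimal back-door set {Q}.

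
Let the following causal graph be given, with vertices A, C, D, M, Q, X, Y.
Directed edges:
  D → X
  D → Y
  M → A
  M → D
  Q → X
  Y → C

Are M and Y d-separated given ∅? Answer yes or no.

No — M and Y are d-connected given ∅.

Bayes-Ball from M | ∅ reaches {A,C,D,X,Y}.
Y ∈ reach(M|∅) ⇒ M ⊥̸ Y | ∅.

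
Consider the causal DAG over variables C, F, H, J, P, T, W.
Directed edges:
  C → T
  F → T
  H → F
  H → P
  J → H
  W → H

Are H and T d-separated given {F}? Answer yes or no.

Bayes-Ball from H | {F} reaches {J,P,W}.
T ∉ reach(H|{F}) ⇒ H ⊥ T | {F}.

Yes — H ⊥ T | {F}.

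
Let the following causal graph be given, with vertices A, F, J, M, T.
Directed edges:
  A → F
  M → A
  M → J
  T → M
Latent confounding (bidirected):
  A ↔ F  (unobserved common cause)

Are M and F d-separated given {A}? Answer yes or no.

No — M and F are d-connected given {A}.

Bayes-Ball from M | {A} reaches {F,J,T}.
F ∈ reach(M|{A}) ⇒ M ⊥̸ F | {A}.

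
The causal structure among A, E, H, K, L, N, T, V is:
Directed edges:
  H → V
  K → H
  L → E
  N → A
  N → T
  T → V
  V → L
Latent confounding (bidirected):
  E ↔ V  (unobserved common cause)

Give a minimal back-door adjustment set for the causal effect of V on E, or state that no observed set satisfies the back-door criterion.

V→E: no observed back-door set.

desc(V)\{V}={E,L}; candidates ⊆ {A,H,K,N,T}.
V↔E: latent back-door arc(s) into V.
size 0: {}; under {} V still reaches {A,E,H,K,N,T} ∋ E.
size 1: {A}, {H}, {K} …(+2); under {A} V still reaches {E,H,K,N,T} ∋ E.
size 2: {A,H}, {A,K}, {A,N} …(+7); under {A,H} V still reaches {E,N,T} ∋ E.
V↔E cannot be blocked by any observed set — no back-door set.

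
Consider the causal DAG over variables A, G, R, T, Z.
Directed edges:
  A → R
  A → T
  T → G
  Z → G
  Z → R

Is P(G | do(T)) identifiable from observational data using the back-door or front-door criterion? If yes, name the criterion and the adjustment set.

desc(T)\{T}={G}; candidates ⊆ {A,R,Z}.
∅: T⊥G given ∅ in G with T→· removed — back-door holds.
P(G|do(T)) = P(G|T) — no adjustment needed.

P(G|do(T)): backdoor, adjust for ∅.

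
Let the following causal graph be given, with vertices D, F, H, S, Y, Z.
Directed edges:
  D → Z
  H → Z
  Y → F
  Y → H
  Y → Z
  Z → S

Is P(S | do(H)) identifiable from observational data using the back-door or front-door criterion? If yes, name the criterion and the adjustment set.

P(S|do(H)): backdoor, adjust for {Y}.

desc(H)\{H}={S,Z}; candidates ⊆ {D,F,Y}.
size 0: {}; under {} H still reaches {F,S,Y,Z} ∋ S.
{Y}: H⊥S given {Y} in G with H→· removed — back-door holds.
P(S|do(H)) = Σ_{Y} P(S|H,Y)·P(Y).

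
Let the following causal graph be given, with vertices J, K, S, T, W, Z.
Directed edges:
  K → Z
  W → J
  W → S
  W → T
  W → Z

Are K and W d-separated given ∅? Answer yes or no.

Bayes-Ball from K | ∅ reaches {Z}.
W ∉ reach(K|∅) ⇒ K ⊥ W | ∅.

Yes — K ⊥ W | ∅.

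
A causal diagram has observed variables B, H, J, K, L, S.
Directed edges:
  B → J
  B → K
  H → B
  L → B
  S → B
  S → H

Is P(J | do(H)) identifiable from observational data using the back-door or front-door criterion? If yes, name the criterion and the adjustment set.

P(J|do(H)): backdoor, adjust for {S}.

desc(H)\{H}={B,J,K}; candidates ⊆ {L,S}.
size 0: {}; under {} H still reaches {B,J,K,S} ∋ J.
{S}: H⊥J given {S} in G with H→· removed — back-door holds.
P(J|do(H)) = Σ_{S} P(J|H,S)·P(S).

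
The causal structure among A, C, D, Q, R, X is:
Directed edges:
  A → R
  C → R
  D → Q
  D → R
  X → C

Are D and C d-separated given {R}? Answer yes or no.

No — D and C are d-connected given {R}.

Bayes-Ball from D | {R} reaches {A,C,Q,X}.
C ∈ reach(D|{R}) ⇒ D ⊥̸ C | {R}.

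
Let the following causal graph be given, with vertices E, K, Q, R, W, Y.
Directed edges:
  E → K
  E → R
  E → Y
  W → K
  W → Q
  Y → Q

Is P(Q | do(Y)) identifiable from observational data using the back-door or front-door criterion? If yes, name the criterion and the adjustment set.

desc(Y)\{Y}={Q}; candidates ⊆ {E,K,R,W}.
∅: Y⊥Q given ∅ in G with Y→· removed — back-door holds.
P(Q|do(Y)) = P(Q|Y) — no adjustment needed.

P(Q|do(Y)): backdoor, adjust for ∅.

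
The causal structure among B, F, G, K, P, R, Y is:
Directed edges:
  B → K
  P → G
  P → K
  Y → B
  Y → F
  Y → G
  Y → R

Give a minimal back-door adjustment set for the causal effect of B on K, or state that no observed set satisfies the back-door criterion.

desc(B)\{B}={K}; candidates ⊆ {F,G,P,R,Y}.
∅: B⊥K given ∅ in G with B→· removed — back-door holds.

B→K: minimal back-door set ∅.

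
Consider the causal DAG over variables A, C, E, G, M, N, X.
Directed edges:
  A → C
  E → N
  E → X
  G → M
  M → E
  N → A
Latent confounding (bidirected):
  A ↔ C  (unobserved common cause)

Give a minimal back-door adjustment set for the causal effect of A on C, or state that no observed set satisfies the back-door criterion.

desc(A)\{A}={C}; candidates ⊆ {E,G,M,N,X}.
A↔C: latent back-door arc(s) into A.
size 0: {}; under {} A still reaches {C,E,G,M,N,X} ∋ C.
size 1: {E}, {G}, {M} …(+2); under {E} A still reaches {C,N} ∋ C.
size 2: {E,G}, {E,M}, {E,N} …(+7); under {E,G} A still reaches {C,N} ∋ C.
A↔C cannot be blocked by any observed set — no back-door set.

A→C: no observed back-door set.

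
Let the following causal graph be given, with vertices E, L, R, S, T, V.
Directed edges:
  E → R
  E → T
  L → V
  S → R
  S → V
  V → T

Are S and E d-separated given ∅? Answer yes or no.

Bayes-Ball from S | ∅ reaches {R,T,V}.
E ∉ reach(S|∅) ⇒ S ⊥ E | ∅.

Yes — S ⊥ E | ∅.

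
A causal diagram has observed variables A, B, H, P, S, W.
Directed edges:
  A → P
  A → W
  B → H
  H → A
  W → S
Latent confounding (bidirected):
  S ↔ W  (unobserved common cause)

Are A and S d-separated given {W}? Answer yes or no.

Bayes-Ball from A | {W} reaches {B,H,P,S}.
S ∈ reach(A|{W}) ⇒ A ⊥̸ S | {W}.

No — A and S are d-connected given {W}.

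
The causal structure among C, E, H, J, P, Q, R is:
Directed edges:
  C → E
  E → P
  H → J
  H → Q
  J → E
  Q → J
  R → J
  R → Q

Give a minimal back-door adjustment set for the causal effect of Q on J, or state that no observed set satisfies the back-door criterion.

Q→J: minimal back-door set {H, R}.

desc(Q)\{Q}={E,J,P}; candidates ⊆ {C,H,R}.
size 0: {}; under {} Q still reaches {E,H,J,P,R} ∋ J.
size 1: {C}, {H}, {R}; under {C} Q still reaches {E,H,J,P,R} ∋ J.
{H,R}: Q⊥J given {H,R} in G with Q→· removed — back-door holds.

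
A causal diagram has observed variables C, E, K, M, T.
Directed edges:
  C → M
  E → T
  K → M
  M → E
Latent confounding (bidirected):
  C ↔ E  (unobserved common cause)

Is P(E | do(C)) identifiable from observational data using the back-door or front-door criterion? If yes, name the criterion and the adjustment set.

P(E|do(C)): frontdoor, adjust for {M}.

desc(C)\{C}={E,M,T}; candidates ⊆ {K}.
C↔E: latent back-door arc(s) into C.
size 0: {}; under {} C still reaches {E,T} ∋ E.
size 1: {K}; under {K} C still reaches {E,T} ∋ E.
C↔E cannot be blocked by any observed set — no back-door set.
{M}: (i) intercepts every directed C→E path; (ii) no back-door C→{M}; (iii) {C} blocks every back-door {M}→E. Front-door holds.
P(E|do(C)) = Σ_{M} P(M|C) Σ_{C'} P(E|M,C')P(C').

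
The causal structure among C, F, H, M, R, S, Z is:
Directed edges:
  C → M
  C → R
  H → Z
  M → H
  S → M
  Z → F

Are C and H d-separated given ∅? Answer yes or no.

No — C and H are d-connected given ∅.

Bayes-Ball from C | ∅ reaches {F,H,M,R,Z}.
H ∈ reach(C|∅) ⇒ C ⊥̸ H | ∅.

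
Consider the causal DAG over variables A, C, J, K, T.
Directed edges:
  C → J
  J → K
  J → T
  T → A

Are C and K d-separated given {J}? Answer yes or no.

Bayes-Ball from C | {J} reaches ∅.
K ∉ reach(C|{J}) ⇒ C ⊥ K | {J}.

Yes — C ⊥ K | {J}.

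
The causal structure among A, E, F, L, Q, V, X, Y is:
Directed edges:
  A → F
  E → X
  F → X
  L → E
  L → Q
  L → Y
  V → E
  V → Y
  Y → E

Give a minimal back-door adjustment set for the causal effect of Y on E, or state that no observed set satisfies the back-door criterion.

desc(Y)\{Y}={E,X}; candidates ⊆ {A,F,L,Q,V}.
size 0: {}; under {} Y still reaches {E,L,Q,V,X} ∋ E.
size 1: {A}, {F}, {L} …(+2); under {A} Y still reaches {E,L,Q,V,X} ∋ E.
{L,V}: Y⊥E given {L,V} in G with Y→· removed — back-door holds.

Y→E: minimal back-door set {L, V}.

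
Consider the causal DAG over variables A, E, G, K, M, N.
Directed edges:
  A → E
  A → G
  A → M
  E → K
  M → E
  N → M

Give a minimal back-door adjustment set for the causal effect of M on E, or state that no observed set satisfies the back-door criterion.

M→E: minimal back-door set {A}.

desc(M)\{M}={E,K}; candidates ⊆ {A,G,N}.
size 0: {}; under {} M still reaches {A,E,G,K,N} ∋ E.
{A}: M⊥E given {A} in G with M→· removed — back-door holds.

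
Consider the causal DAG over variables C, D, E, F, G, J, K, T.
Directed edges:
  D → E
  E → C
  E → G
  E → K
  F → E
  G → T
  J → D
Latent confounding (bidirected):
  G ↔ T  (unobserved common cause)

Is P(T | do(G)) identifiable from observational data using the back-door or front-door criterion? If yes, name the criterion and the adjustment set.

P(T|do(G)): not identifiable (no BD/FD set).

desc(G)\{G}={T}; candidates ⊆ {C,D,E,F,J,K}.
G↔T: latent back-door arc(s) into G.
size 0: {}; under {} G still reaches {C,D,E,F,J,K,T} ∋ T.
size 1: {C}, {D}, {E} …(+3); under {C} G still reaches {D,E,F,J,K,T} ∋ T.
size 2: {C,D}, {C,E}, {C,F} …(+12); under {C,D} G still reaches {E,F,K,T} ∋ T.
G↔T cannot be blocked by any observed set — no back-door set.
No mediator lies on a directed G→…→T path.
Neither criterion identifies P(T|do(G)) in this graph.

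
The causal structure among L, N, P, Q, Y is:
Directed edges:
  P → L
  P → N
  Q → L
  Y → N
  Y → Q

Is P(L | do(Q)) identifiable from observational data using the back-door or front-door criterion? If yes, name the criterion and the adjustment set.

P(L|do(Q)): backdoor, adjust for ∅.

desc(Q)\{Q}={L}; candidates ⊆ {N,P,Y}.
∅: Q⊥L given ∅ in G with Q→· removed — back-door holds.
P(L|do(Q)) = P(L|Q) — no adjustment needed.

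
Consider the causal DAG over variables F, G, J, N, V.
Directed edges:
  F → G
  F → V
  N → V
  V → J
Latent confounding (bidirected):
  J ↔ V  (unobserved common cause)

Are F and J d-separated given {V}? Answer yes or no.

No — F and J are d-connected given {V}.

Bayes-Ball from F | {V} reaches {G,J,N}.
J ∈ reach(F|{V}) ⇒ F ⊥̸ J | {V}.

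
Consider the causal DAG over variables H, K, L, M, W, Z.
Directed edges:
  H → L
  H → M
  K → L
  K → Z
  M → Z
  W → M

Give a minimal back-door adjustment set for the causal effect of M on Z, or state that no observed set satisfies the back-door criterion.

desc(M)\{M}={Z}; candidates ⊆ {H,K,L,W}.
∅: M⊥Z given ∅ in G with M→· removed — back-door holds.

M→Z: minimal back-door set ∅.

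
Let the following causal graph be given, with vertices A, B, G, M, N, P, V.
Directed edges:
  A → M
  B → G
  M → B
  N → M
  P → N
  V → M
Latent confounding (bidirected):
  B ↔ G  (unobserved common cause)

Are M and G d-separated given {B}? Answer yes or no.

No — M and G are d-connected given {B}.

Bayes-Ball from M | {B} reaches {A,G,N,P,V}.
G ∈ reach(M|{B}) ⇒ M ⊥̸ G | {B}.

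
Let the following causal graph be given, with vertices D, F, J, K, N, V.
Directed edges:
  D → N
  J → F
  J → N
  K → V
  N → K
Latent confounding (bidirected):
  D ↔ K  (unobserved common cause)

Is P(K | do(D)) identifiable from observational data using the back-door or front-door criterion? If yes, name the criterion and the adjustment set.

desc(D)\{D}={K,N,V}; candidates ⊆ {F,J}.
D↔K: latent back-door arc(s) into D.
size 0: {}; under {} D still reaches {K,V} ∋ K.
size 1: {F}, {J}; under {F} D still reaches {K,V} ∋ K.
size 2: {F,J}; under {F,J} D still reaches {K,V} ∋ K.
D↔K cannot be blocked by any observed set — no back-door set.
{N}: (i) intercepts every directed D→K path; (ii) no back-door D→{N}; (iii) {D} blocks every back-door {N}→K. Front-door holds.
P(K|do(D)) = Σ_{N} P(N|D) Σ_{D'} P(K|N,D')P(D').

P(K|do(D)): frontdoor, adjust for {N}.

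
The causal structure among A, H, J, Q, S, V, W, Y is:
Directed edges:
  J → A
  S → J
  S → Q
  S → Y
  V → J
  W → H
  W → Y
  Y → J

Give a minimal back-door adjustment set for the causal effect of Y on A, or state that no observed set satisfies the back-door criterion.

Y→A: minimal back-door set {S}.

desc(Y)\{Y}={A,J}; candidates ⊆ {H,Q,S,V,W}.
size 0: {}; under {} Y still reaches {A,H,J,Q,S,W} ∋ A.
{S}: Y⊥A given {S} in G with Y→· removed — back-door holds.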